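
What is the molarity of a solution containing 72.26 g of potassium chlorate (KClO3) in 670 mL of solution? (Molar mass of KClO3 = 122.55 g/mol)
Moles of KClO3 = 72.26 g ÷ 122.55 g/mol = 0.589637 mol
Volume = 670 mL = 0.67 L
Molarity = 0.589637 mol ÷ 0.67 L = 0.8801 M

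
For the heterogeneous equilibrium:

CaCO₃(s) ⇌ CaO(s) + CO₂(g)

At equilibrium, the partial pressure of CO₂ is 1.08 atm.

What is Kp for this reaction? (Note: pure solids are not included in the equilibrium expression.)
K_p = 1.08

Solids (CaCO₃, CaO) have activity 1 and are excluded.
Kp = P(CO₂) = 1.08.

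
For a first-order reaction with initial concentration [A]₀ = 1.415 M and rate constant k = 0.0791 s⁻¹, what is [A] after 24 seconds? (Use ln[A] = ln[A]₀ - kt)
0.2120 M

ln[A] = ln[A]₀ - k·t = ln(1.415) - (0.0791)·(24) = 0.3471 - 1.8984 = -1.5513
[A] = e^(-1.5513) = 0.2120 M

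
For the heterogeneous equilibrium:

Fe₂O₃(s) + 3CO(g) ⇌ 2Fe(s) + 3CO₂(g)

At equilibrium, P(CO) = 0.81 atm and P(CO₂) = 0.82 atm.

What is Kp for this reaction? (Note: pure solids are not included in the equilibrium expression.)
K_p = 1.037

Solids (Fe₂O₃, Fe) are excluded.
Kp = P(CO₂)³/P(CO)³ = (0.82)³/(0.81)³ = 0.5514/0.5314 = 1.037.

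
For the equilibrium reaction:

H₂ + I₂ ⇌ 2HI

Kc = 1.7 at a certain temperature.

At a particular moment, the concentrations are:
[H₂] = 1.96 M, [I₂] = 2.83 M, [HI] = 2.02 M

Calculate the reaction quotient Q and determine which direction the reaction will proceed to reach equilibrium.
Q = 0.736, Q < K, reaction proceeds forward (toward products)

Q = ([HI]^2) / ([H₂] × [I₂])
  = ((2.02)^2) / ((1.96)·(2.83)) = 4.0804/5.5468 = 0.7356
Since Q = 0.7356 < Kc = 1.7, the reaction proceeds forward (toward products) to reach equilibrium.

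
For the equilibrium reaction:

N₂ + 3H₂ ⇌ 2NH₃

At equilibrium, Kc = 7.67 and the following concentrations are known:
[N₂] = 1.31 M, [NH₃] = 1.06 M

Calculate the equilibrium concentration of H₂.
[H₂] = 0.4818 M

Kc = ([NH₃]^2) / ([N₂] × [H₂]^3) = 7.67
[H₂]^3 = (product terms)/(Kc · other reactant terms) = 1.1236 / (7.67 · 1.31) = 0.11183
[H₂] = (0.11183)^(1/3) = 0.4818 M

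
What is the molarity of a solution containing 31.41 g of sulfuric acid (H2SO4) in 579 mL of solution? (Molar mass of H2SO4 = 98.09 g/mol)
Moles of H2SO4 = 31.41 g ÷ 98.09 g/mol = 0.320216 mol
Volume = 579 mL = 0.579 L
Molarity = 0.320216 mol ÷ 0.579 L = 0.5531 M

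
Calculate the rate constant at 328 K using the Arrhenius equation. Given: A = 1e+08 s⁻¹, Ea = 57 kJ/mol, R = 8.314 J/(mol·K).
8.36e-02 s⁻¹

k = A·exp(-Ea/(R·T)) = 1e+08·exp(-57000/(8.314·328)) = 1e+08·exp(-20.9022) = 1e+08·8.3620e-10 = 8.36e-02 s⁻¹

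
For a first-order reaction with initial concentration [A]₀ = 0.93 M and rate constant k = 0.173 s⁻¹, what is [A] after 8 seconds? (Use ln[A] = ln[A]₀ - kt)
0.2330 M

ln[A] = ln[A]₀ - k·t = ln(0.93) - (0.173)·(8) = -0.0726 - 1.3840 = -1.4566
[A] = e^(-1.4566) = 0.2330 M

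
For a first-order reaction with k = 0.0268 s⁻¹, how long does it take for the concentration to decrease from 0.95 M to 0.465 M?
26.66 s

From ln[A] = ln[A]₀ - k·t: t = ln([A]₀/[A])/k = ln(0.95/0.465)/0.0268 = ln(2.0430)/0.0268 = 0.7144/0.0268 = 26.66 s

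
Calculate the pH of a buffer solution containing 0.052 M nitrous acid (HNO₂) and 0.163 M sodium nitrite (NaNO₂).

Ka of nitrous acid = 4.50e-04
pH = 3.84

pKa = -log(4.50e-04) = 3.35. pH = pKa + log([A⁻]/[HA]) = 3.35 + log(0.163/0.052)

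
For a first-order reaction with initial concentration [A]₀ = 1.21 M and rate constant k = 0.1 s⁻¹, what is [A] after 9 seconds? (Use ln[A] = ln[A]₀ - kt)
0.4919 M

ln[A] = ln[A]₀ - k·t = ln(1.21) - (0.1)·(9) = 0.1906 - 0.9000 = -0.7094
[A] = e^(-0.7094) = 0.4919 M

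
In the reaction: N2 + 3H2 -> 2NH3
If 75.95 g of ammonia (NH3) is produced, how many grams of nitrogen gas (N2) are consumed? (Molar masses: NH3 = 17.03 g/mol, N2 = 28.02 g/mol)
Moles of NH3 = 75.95 g ÷ 17.03 g/mol = 4.45978 mol
Mole ratio: 1 mol N2 / 2 mol NH3
Moles of N2 = 4.45978 × (1/2) = 2.22989 mol
Mass of N2 = 2.22989 mol × 28.02 g/mol = 62.48 g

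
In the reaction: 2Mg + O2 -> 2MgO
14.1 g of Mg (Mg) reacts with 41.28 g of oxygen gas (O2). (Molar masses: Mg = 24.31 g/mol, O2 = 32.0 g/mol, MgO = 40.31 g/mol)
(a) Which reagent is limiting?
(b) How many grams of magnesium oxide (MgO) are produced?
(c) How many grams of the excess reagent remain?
(a) Mg, (b) 23.38 g, (c) 32 g

Moles of Mg = 14.1 g ÷ 24.31 g/mol = 0.580008 mol
Moles of O2 = 41.28 g ÷ 32.0 g/mol = 1.29 mol
Moles ÷ coefficient: Mg: 0.580008/2 = 0.29, O2: 1.29/1 = 1.29
(a) Mg has the smaller value, so Mg is the limiting reagent.
(b) Moles of MgO = 0.580008 mol Mg × (2/2) = 0.580008 mol; mass = 0.580008 mol × 40.31 g/mol = 23.38 g
(c) O2 consumed = 0.580008 × (1/2) = 0.290004 mol; remaining = 1.29 − 0.290004 = 0.999996 mol; mass = 0.999996 mol × 32.0 g/mol = 32 g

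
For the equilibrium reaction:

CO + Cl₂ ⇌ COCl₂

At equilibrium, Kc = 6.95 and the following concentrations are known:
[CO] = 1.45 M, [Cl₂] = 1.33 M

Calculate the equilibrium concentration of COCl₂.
[COCl₂] = 13.4031 M

Kc = ([COCl₂]) / ([CO] × [Cl₂]) = 6.95
[COCl₂]^1 = Kc · (reactant terms)/(other product terms) = 6.95 · 1.9285 / 1 = 13.403
[COCl₂] = 13.4031 M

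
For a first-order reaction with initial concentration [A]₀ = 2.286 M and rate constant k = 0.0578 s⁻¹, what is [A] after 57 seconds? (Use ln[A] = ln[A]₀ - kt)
0.0848 M

ln[A] = ln[A]₀ - k·t = ln(2.286) - (0.0578)·(57) = 0.8268 - 3.2946 = -2.4678
[A] = e^(-2.4678) = 0.0848 M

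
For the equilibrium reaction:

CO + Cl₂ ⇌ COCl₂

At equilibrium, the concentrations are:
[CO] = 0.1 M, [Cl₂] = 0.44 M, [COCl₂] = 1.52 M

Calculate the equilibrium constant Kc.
K_c = 34.5455

Kc = ([COCl₂]) / ([CO] × [Cl₂])
   = ((1.52)) / ((0.1)·(0.44))
   = 1.52 / 0.044 = 34.5455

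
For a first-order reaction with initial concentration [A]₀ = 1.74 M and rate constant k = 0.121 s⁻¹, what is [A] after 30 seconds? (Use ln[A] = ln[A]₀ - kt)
0.0461 M

ln[A] = ln[A]₀ - k·t = ln(1.74) - (0.121)·(30) = 0.5539 - 3.6300 = -3.0761
[A] = e^(-3.0761) = 0.0461 M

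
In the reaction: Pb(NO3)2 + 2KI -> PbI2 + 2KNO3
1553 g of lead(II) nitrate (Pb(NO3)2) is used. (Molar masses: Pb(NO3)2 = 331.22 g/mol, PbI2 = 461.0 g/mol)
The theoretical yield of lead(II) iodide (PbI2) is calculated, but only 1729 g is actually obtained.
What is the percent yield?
Moles of Pb(NO3)2 = 1553 g ÷ 331.22 g/mol = 4.68873 mol
Mole ratio: 1 mol PbI2 / 1 mol Pb(NO3)2
Moles of PbI2 = 4.68873 × (1/1) = 4.68873 mol
Theoretical yield = 4.68873 mol × 461.0 g/mol = 2161.5 g
Actual yield = 1729 g
Percent yield = (1729 / 2161.5) × 100% = 80.0%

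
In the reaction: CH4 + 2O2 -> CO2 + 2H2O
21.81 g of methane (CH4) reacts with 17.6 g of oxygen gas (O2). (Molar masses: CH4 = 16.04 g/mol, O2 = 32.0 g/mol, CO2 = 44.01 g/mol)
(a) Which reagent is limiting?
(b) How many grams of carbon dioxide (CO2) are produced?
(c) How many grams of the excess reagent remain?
(a) O2, (b) 12.1 g, (c) 17.4 g

Moles of CH4 = 21.81 g ÷ 16.04 g/mol = 1.35973 mol
Moles of O2 = 17.6 g ÷ 32.0 g/mol = 0.55 mol
Moles ÷ coefficient: CH4: 1.35973/1 = 1.36, O2: 0.55/2 = 0.275
(a) O2 has the smaller value, so O2 is the limiting reagent.
(b) Moles of CO2 = 0.55 mol O2 × (1/2) = 0.275 mol; mass = 0.275 mol × 44.01 g/mol = 12.1 g
(c) CH4 consumed = 0.55 × (1/2) = 0.275 mol; remaining = 1.35973 − 0.275 = 1.08473 mol; mass = 1.08473 mol × 16.04 g/mol = 17.4 g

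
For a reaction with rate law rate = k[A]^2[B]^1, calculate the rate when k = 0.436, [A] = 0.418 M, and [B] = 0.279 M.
0.02125 M/s

rate = k·[A]^2·[B]^1 = 0.436·(0.418)^2·(0.279)^1 = 0.436·0.174724·0.279 = 0.02125 M/s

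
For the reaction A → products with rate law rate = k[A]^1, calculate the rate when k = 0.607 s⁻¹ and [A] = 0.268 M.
0.1627 M/s

rate = k·[A]^1 = 0.607·(0.268)^1 = 0.607·0.268 = 0.1627 M/s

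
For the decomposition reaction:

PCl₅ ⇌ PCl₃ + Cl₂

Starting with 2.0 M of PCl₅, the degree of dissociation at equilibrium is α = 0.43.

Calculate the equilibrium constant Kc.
K_c = 0.6488

x = α·[A]₀ = 0.43 × 2.0 = 0.86 M dissociated.
At eq: [PCl₅] = 2.0 − 0.86 = 1.14 M; [PCl₃] = [Cl₂] = x = 0.86 M.
Kc = [PCl₃][Cl₂]/[PCl₅] = (0.86)²/1.14 = 0.6488.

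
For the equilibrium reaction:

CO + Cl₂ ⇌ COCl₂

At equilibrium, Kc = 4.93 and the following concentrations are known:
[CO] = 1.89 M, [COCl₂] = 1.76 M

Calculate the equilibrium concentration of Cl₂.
[Cl₂] = 0.1889 M

Kc = ([COCl₂]) / ([CO] × [Cl₂]) = 4.93
[Cl₂]^1 = (product terms)/(Kc · other reactant terms) = 1.76 / (4.93 · 1.89) = 0.18889
[Cl₂] = 0.1889 M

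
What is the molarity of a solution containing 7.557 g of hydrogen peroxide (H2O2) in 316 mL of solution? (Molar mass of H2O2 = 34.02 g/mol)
Moles of H2O2 = 7.557 g ÷ 34.02 g/mol = 0.222134 mol
Volume = 316 mL = 0.316 L
Molarity = 0.222134 mol ÷ 0.316 L = 0.703 M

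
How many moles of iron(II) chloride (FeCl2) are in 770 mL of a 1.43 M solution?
Moles = Molarity × Volume (L)
Moles = 1.43 M × 0.77 L = 1.101 mol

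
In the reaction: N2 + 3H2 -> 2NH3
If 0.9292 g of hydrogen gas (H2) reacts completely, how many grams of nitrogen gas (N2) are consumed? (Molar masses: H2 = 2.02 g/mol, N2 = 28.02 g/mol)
Moles of H2 = 0.9292 g ÷ 2.02 g/mol = 0.46 mol
Mole ratio: 1 mol N2 / 3 mol H2
Moles of N2 = 0.46 × (1/3) = 0.153333 mol
Mass of N2 = 0.153333 mol × 28.02 g/mol = 4.296 g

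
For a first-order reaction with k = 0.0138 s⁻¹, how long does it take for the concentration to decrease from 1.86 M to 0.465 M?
100.46 s

From ln[A] = ln[A]₀ - k·t: t = ln([A]₀/[A])/k = ln(1.86/0.465)/0.0138 = ln(4.0000)/0.0138 = 1.3863/0.0138 = 100.46 s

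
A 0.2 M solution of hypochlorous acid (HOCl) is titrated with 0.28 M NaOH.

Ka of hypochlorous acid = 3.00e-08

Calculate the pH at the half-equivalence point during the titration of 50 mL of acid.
pH = pKa = 7.52

At the half-equivalence point, [HA] = [A⁻], so by Henderson–Hasselbalch pH = pKa + log(1) = pKa.
pKa = −log(3.00e-08) = 7.52.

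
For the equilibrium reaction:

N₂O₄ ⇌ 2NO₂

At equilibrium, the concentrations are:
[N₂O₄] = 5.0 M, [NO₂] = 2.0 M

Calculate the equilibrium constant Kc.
K_c = 0.8000

Kc = ([NO₂]^2) / ([N₂O₄])
   = ((2.0)^2) / ((5.0))
   = 4 / 5 = 0.8000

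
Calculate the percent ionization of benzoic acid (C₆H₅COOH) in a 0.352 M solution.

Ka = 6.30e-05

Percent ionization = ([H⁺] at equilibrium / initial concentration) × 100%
Percent ionization = 1.33%

Let x = [H⁺]. Ka = x²/(C - x) ⇒ x² + (6.30e-05)x - (6.30e-05)(0.352) = 0. x = 4.6777e-03. Percent = (4.6777e-03/0.352) × 100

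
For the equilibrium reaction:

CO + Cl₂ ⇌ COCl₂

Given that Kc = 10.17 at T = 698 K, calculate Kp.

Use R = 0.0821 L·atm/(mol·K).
K_p = 0.1775

Δn = (moles gaseous products) − (moles gaseous reactants) = -1
T = 698 K; RT = 0.0821 × 698 = 57.3058
Kp = Kc·(RT)^Δn = 10.17 × (57.3058)^-1 = 10.17 × 0.0174502 = 0.1775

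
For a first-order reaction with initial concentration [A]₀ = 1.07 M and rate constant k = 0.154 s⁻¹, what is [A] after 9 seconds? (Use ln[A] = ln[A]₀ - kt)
0.2676 M

ln[A] = ln[A]₀ - k·t = ln(1.07) - (0.154)·(9) = 0.0677 - 1.3860 = -1.3183
[A] = e^(-1.3183) = 0.2676 M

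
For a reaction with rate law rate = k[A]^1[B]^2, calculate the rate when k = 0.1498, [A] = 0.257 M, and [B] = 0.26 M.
0.002603 M/s

rate = k·[A]^1·[B]^2 = 0.1498·(0.257)^1·(0.26)^2 = 0.1498·0.257·0.0676 = 0.002603 M/s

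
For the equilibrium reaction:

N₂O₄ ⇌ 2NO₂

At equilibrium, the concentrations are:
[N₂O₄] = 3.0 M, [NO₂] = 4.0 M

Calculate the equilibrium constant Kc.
K_c = 5.3333

Kc = ([NO₂]^2) / ([N₂O₄])
   = ((4.0)^2) / ((3.0))
   = 16 / 3 = 5.3333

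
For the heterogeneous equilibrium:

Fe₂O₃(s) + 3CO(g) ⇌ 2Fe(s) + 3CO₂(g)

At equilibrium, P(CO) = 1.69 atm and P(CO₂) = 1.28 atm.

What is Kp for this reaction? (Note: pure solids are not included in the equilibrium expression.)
K_p = 0.434

Solids (Fe₂O₃, Fe) are excluded.
Kp = P(CO₂)³/P(CO)³ = (1.28)³/(1.69)³ = 2.097/4.827 = 0.434.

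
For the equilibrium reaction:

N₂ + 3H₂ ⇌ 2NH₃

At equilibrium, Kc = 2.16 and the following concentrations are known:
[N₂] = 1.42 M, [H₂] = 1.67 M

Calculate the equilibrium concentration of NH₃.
[NH₃] = 3.7796 M

Kc = ([NH₃]^2) / ([N₂] × [H₂]^3) = 2.16
[NH₃]^2 = Kc · (reactant terms)/(other product terms) = 2.16 · 6.6136 / 1 = 14.285
[NH₃] = (14.285)^(1/2) = 3.7796 M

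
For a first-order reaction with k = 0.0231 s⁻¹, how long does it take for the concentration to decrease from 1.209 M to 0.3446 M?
54.34 s

From ln[A] = ln[A]₀ - k·t: t = ln([A]₀/[A])/k = ln(1.209/0.3446)/0.0231 = ln(3.5084)/0.0231 = 1.2552/0.0231 = 54.34 s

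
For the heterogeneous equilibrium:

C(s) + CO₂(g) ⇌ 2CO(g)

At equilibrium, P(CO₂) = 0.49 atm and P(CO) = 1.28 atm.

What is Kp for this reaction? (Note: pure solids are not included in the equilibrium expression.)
K_p = 3.344

Solid C is excluded.
Kp = P(CO)²/P(CO₂) = (1.28)²/0.49 = 1.638/0.49 = 3.344.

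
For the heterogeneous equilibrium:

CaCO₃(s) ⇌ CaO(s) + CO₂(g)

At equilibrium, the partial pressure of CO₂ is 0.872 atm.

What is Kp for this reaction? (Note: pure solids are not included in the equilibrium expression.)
K_p = 0.872

Solids (CaCO₃, CaO) have activity 1 and are excluded.
Kp = P(CO₂) = 0.872.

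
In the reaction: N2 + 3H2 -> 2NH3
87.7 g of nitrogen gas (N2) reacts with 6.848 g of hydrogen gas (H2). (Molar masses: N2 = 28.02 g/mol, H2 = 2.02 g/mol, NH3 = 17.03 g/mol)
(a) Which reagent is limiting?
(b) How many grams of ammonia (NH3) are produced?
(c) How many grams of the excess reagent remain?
(a) H2, (b) 38.49 g, (c) 56.04 g

Moles of N2 = 87.7 g ÷ 28.02 g/mol = 3.12991 mol
Moles of H2 = 6.848 g ÷ 2.02 g/mol = 3.3901 mol
Moles ÷ coefficient: N2: 3.12991/1 = 3.13, H2: 3.3901/3 = 1.13
(a) H2 has the smaller value, so H2 is the limiting reagent.
(b) Moles of NH3 = 3.3901 mol H2 × (2/3) = 2.26007 mol; mass = 2.26007 mol × 17.03 g/mol = 38.49 g
(c) N2 consumed = 3.3901 × (1/3) = 1.13003 mol; remaining = 3.12991 − 1.13003 = 1.99987 mol; mass = 1.99987 mol × 28.02 g/mol = 56.04 g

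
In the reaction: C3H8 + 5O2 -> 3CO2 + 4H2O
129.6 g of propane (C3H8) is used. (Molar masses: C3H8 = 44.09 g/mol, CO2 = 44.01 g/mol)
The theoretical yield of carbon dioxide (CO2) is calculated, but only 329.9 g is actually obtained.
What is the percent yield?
Moles of C3H8 = 129.6 g ÷ 44.09 g/mol = 2.93944 mol
Mole ratio: 3 mol CO2 / 1 mol C3H8
Moles of CO2 = 2.93944 × (3/1) = 8.81833 mol
Theoretical yield = 8.81833 mol × 44.01 g/mol = 388.09 g
Actual yield = 329.9 g
Percent yield = (329.9 / 388.09) × 100% = 85.0%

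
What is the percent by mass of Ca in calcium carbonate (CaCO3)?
Mass of Ca in formula = 40.08 × 1 = 40.08 g/mol
Molar mass = 100.09 g/mol
% Ca = (40.08/100.09) × 100% = 40.04%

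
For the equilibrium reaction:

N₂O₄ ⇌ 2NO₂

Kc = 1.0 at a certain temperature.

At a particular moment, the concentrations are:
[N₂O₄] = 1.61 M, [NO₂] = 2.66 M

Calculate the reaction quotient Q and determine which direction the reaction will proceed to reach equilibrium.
Q = 4.395, Q > K, reaction proceeds reverse (toward reactants)

Q = ([NO₂]^2) / ([N₂O₄])
  = ((2.66)^2) / ((1.61)) = 7.0756/1.61 = 4.395
Since Q = 4.395 > Kc = 1.0, the reaction proceeds reverse (toward reactants) to reach equilibrium.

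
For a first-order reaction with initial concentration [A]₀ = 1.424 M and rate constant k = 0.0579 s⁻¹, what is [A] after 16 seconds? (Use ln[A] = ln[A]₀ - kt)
0.5639 M

ln[A] = ln[A]₀ - k·t = ln(1.424) - (0.0579)·(16) = 0.3535 - 0.9264 = -0.5729
[A] = e^(-0.5729) = 0.5639 M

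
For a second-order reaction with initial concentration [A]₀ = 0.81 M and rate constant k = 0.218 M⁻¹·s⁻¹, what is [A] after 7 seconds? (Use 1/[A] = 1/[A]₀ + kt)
0.3622 M

1/[A] = 1/[A]₀ + k·t = 1/0.81 + (0.218)·(7) = 1.2346 + 1.5260 = 2.7606
[A] = 1/2.7606 = 0.3622 M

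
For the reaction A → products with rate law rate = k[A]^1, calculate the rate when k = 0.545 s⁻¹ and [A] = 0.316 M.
0.1722 M/s

rate = k·[A]^1 = 0.545·(0.316)^1 = 0.545·0.316 = 0.1722 M/s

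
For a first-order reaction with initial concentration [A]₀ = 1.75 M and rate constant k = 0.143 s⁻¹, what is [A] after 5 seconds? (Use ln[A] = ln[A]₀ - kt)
0.8561 M

ln[A] = ln[A]₀ - k·t = ln(1.75) - (0.143)·(5) = 0.5596 - 0.7150 = -0.1554
[A] = e^(-0.1554) = 0.8561 M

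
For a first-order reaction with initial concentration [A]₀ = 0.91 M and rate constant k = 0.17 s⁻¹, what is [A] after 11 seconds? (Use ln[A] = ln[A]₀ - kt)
0.1403 M

ln[A] = ln[A]₀ - k·t = ln(0.91) - (0.17)·(11) = -0.0943 - 1.8700 = -1.9643
[A] = e^(-1.9643) = 0.1403 M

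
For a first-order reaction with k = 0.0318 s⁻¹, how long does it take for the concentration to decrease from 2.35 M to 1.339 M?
17.69 s

From ln[A] = ln[A]₀ - k·t: t = ln([A]₀/[A])/k = ln(2.35/1.339)/0.0318 = ln(1.7550)/0.0318 = 0.5625/0.0318 = 17.69 s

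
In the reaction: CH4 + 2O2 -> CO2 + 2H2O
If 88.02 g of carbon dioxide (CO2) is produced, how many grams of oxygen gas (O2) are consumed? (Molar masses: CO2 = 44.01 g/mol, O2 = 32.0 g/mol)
Moles of CO2 = 88.02 g ÷ 44.01 g/mol = 2 mol
Mole ratio: 2 mol O2 / 1 mol CO2
Moles of O2 = 2 × (2/1) = 4 mol
Mass of O2 = 4 mol × 32.0 g/mol = 128 g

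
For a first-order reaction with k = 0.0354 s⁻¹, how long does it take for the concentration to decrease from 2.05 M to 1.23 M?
14.43 s

From ln[A] = ln[A]₀ - k·t: t = ln([A]₀/[A])/k = ln(2.05/1.23)/0.0354 = ln(1.6667)/0.0354 = 0.5108/0.0354 = 14.43 s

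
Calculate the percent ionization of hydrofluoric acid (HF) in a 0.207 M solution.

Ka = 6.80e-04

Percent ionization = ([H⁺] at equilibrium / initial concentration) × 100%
Percent ionization = 5.57%

Let x = [H⁺]. Ka = x²/(C - x) ⇒ x² + (6.80e-04)x - (6.80e-04)(0.207) = 0. x = 1.1529e-02. Percent = (1.1529e-02/0.207) × 100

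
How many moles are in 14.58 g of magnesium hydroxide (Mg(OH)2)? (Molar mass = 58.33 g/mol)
Moles = 14.58 g ÷ 58.33 g/mol = 0.25 mol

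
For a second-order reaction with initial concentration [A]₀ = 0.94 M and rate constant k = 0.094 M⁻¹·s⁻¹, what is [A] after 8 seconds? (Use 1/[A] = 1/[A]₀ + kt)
0.5507 M

1/[A] = 1/[A]₀ + k·t = 1/0.94 + (0.094)·(8) = 1.0638 + 0.7520 = 1.8158
[A] = 1/1.8158 = 0.5507 M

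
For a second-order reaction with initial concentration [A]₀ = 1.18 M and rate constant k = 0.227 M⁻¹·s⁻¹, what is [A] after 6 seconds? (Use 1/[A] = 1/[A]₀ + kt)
0.4526 M

1/[A] = 1/[A]₀ + k·t = 1/1.18 + (0.227)·(6) = 0.8475 + 1.3620 = 2.2095
[A] = 1/2.2095 = 0.4526 M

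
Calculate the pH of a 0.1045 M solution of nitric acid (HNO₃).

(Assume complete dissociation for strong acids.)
pH = 0.98

[H⁺] = 0.1045 M for strong acid. pH = -log[H⁺] = -log(0.1045)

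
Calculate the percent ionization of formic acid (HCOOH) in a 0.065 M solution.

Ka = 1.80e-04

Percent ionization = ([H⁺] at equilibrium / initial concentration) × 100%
Percent ionization = 5.13%

Let x = [H⁺]. Ka = x²/(C - x) ⇒ x² + (1.80e-04)x - (1.80e-04)(0.065) = 0. x = 3.3317e-03. Percent = (3.3317e-03/0.065) × 100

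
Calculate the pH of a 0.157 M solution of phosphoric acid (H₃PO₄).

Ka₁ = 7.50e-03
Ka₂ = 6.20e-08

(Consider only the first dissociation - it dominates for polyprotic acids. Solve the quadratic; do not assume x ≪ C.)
pH = 1.51

x² + Ka₁·x − Ka₁·C = 0 with Ka₁ = 7.50e-03, C = 0.157.
x = (−Ka₁ + √(Ka₁² + 4·Ka₁·C))/2 = 3.0769e-02 M, so pH = 1.51.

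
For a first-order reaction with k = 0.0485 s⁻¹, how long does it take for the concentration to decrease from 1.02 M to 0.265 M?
27.79 s

From ln[A] = ln[A]₀ - k·t: t = ln([A]₀/[A])/k = ln(1.02/0.265)/0.0485 = ln(3.8491)/0.0485 = 1.3478/0.0485 = 27.79 s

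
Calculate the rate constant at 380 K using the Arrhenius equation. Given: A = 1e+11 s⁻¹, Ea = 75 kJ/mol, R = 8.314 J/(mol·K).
4.90e+00 s⁻¹

k = A·exp(-Ea/(R·T)) = 1e+11·exp(-75000/(8.314·380)) = 1e+11·exp(-23.7393) = 1e+11·4.8996e-11 = 4.90e+00 s⁻¹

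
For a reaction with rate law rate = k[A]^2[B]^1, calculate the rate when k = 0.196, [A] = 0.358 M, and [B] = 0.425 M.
0.01068 M/s

rate = k·[A]^2·[B]^1 = 0.196·(0.358)^2·(0.425)^1 = 0.196·0.128164·0.425 = 0.01068 M/s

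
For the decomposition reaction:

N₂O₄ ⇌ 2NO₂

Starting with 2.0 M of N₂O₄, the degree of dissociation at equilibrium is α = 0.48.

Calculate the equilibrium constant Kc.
K_c = 3.5446

x = α·[A]₀ = 0.48 × 2.0 = 0.96 M dissociated.
At eq: [N₂O₄] = 2.0 − 0.96 = 1.04 M; [NO₂] = 2x = 1.92 M.
Kc = [NO₂]²/[N₂O₄] = (1.92)²/1.04 = 3.545.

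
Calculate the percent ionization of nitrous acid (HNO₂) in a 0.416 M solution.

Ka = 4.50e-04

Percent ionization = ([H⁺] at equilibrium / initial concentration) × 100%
Percent ionization = 3.24%

Let x = [H⁺]. Ka = x²/(C - x) ⇒ x² + (4.50e-04)x - (4.50e-04)(0.416) = 0. x = 1.3459e-02. Percent = (1.3459e-02/0.416) × 100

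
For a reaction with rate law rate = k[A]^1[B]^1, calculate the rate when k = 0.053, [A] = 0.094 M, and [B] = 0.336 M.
0.001674 M/s

rate = k·[A]^1·[B]^1 = 0.053·(0.094)^1·(0.336)^1 = 0.053·0.094·0.336 = 0.001674 M/s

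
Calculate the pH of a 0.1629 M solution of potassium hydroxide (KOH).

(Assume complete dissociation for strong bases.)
pH = 13.21

[OH⁻] = 0.1629 M for strong base. pOH = -log[OH⁻] = 0.79, pH = 14 - pOH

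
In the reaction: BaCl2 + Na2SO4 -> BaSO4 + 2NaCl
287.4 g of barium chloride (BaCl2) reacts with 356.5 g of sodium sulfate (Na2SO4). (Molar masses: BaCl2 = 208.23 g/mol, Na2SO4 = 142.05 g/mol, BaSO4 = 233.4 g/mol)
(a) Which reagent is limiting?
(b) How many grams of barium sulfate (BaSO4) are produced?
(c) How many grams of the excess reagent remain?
(a) BaCl2, (b) 322.1 g, (c) 160.4 g

Moles of BaCl2 = 287.4 g ÷ 208.23 g/mol = 1.3802 mol
Moles of Na2SO4 = 356.5 g ÷ 142.05 g/mol = 2.50968 mol
Moles ÷ coefficient: BaCl2: 1.3802/1 = 1.38, Na2SO4: 2.50968/1 = 2.51
(a) BaCl2 has the smaller value, so BaCl2 is the limiting reagent.
(b) Moles of BaSO4 = 1.3802 mol BaCl2 × (1/1) = 1.3802 mol; mass = 1.3802 mol × 233.4 g/mol = 322.1 g
(c) Na2SO4 consumed = 1.3802 × (1/1) = 1.3802 mol; remaining = 2.50968 − 1.3802 = 1.12948 mol; mass = 1.12948 mol × 142.05 g/mol = 160.4 g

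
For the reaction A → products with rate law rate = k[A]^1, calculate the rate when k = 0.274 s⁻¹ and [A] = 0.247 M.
0.06768 M/s

rate = k·[A]^1 = 0.274·(0.247)^1 = 0.274·0.247 = 0.06768 M/s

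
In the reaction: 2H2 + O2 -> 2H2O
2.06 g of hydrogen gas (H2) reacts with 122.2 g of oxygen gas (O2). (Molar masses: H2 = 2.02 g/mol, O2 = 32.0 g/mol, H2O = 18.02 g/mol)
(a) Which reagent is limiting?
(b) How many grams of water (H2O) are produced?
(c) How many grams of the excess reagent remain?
(a) H2, (b) 18.38 g, (c) 105.9 g

Moles of H2 = 2.06 g ÷ 2.02 g/mol = 1.0198 mol
Moles of O2 = 122.2 g ÷ 32.0 g/mol = 3.81875 mol
Moles ÷ coefficient: H2: 1.0198/2 = 0.5099, O2: 3.81875/1 = 3.819
(a) H2 has the smaller value, so H2 is the limiting reagent.
(b) Moles of H2O = 1.0198 mol H2 × (2/2) = 1.0198 mol; mass = 1.0198 mol × 18.02 g/mol = 18.38 g
(c) O2 consumed = 1.0198 × (1/2) = 0.509901 mol; remaining = 3.81875 − 0.509901 = 3.30885 mol; mass = 3.30885 mol × 32.0 g/mol = 105.9 g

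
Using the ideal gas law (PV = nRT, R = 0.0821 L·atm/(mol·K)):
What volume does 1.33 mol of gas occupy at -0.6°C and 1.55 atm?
T = -0.6°C + 273.15 = 272.55 K
V = nRT/P = (1.33 × 0.0821 × 272.55) / 1.55
V = 19.20 L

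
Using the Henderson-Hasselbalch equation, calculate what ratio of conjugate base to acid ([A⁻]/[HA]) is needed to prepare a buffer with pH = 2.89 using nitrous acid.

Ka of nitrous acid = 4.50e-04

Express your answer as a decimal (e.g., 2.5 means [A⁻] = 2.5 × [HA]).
[A⁻]/[HA] = 0.349

pKa = −log(4.50e-04) = 3.3468. pH = pKa + log([A⁻]/[HA]). 2.89 = 3.3468 + log(ratio). log(ratio) = 2.89 − 3.3468 = -0.4568. ratio = 10^(-0.4568) = 0.349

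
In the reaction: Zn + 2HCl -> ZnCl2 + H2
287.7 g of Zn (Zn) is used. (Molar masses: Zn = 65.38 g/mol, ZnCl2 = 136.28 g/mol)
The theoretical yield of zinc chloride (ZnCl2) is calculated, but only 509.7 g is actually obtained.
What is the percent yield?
Moles of Zn = 287.7 g ÷ 65.38 g/mol = 4.40043 mol
Mole ratio: 1 mol ZnCl2 / 1 mol Zn
Moles of ZnCl2 = 4.40043 × (1/1) = 4.40043 mol
Theoretical yield = 4.40043 mol × 136.28 g/mol = 599.69 g
Actual yield = 509.7 g
Percent yield = (509.7 / 599.69) × 100% = 85.0%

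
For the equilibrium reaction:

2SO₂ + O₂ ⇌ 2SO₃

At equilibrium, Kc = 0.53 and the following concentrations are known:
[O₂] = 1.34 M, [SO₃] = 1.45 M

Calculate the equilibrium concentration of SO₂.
[SO₂] = 1.7206 M

Kc = ([SO₃]^2) / ([SO₂]^2 × [O₂]) = 0.53
[SO₂]^2 = (product terms)/(Kc · other reactant terms) = 2.1025 / (0.53 · 1.34) = 2.9604
[SO₂] = (2.9604)^(1/2) = 1.7206 M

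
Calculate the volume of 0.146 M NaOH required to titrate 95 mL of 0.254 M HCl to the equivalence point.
V_{base} = 165.3 mL

At equivalence: moles acid = moles base.
moles HCl = 0.254 M × 0.095 L = 0.02413 mol
V_NaOH = 0.02413 mol ÷ 0.146 M = 0.1653 L = 165.3 mL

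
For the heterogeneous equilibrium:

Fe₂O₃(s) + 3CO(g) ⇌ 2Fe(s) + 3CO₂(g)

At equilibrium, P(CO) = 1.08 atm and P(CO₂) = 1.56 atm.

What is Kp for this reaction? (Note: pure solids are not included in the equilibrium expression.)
K_p = 3.014

Solids (Fe₂O₃, Fe) are excluded.
Kp = P(CO₂)³/P(CO)³ = (1.56)³/(1.08)³ = 3.796/1.26 = 3.014.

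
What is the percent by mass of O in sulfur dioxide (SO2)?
Mass of O in formula = 16.0 × 2 = 32 g/mol
Molar mass = 64.07 g/mol
% O = (32/64.07) × 100% = 49.95%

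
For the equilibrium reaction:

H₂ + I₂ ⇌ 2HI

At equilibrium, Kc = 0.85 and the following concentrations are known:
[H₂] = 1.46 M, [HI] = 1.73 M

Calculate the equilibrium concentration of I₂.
[I₂] = 2.4117 M

Kc = ([HI]^2) / ([H₂] × [I₂]) = 0.85
[I₂]^1 = (product terms)/(Kc · other reactant terms) = 2.9929 / (0.85 · 1.46) = 2.4117
[I₂] = 2.4117 M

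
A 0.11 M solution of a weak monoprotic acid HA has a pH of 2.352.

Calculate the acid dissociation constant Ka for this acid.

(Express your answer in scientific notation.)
K_a = 1.87e-04

[H⁺] = 10^(−pH) = 10^(−2.352) = 4.446e-03 M. For HA ⇌ H⁺ + A⁻, Ka = x²/(C − x) = (4.446e-03)²/(0.11 − 4.446e-03) = 1.87e-04.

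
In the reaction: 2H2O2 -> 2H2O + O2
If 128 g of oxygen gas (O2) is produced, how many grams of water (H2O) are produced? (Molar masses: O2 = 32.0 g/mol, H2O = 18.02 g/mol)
Moles of O2 = 128 g ÷ 32.0 g/mol = 4 mol
Mole ratio: 2 mol H2O / 1 mol O2
Moles of H2O = 4 × (2/1) = 8 mol
Mass of H2O = 8 mol × 18.02 g/mol = 144.2 g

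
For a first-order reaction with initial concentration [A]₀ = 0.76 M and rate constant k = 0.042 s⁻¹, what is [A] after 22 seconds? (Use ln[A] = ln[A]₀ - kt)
0.3017 M

ln[A] = ln[A]₀ - k·t = ln(0.76) - (0.042)·(22) = -0.2744 - 0.9240 = -1.1984
[A] = e^(-1.1984) = 0.3017 M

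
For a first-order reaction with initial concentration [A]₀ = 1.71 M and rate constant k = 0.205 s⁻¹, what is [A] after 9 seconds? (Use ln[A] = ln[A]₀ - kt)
0.2702 M

ln[A] = ln[A]₀ - k·t = ln(1.71) - (0.205)·(9) = 0.5365 - 1.8450 = -1.3085
[A] = e^(-1.3085) = 0.2702 M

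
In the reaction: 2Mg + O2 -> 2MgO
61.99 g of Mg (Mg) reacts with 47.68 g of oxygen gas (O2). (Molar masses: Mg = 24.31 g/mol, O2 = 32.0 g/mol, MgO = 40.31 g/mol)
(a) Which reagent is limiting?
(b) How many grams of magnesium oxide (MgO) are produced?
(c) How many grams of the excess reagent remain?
(a) Mg, (b) 102.8 g, (c) 6.88 g

Moles of Mg = 61.99 g ÷ 24.31 g/mol = 2.54998 mol
Moles of O2 = 47.68 g ÷ 32.0 g/mol = 1.49 mol
Moles ÷ coefficient: Mg: 2.54998/2 = 1.275, O2: 1.49/1 = 1.49
(a) Mg has the smaller value, so Mg is the limiting reagent.
(b) Moles of MgO = 2.54998 mol Mg × (2/2) = 2.54998 mol; mass = 2.54998 mol × 40.31 g/mol = 102.8 g
(c) O2 consumed = 2.54998 × (1/2) = 1.27499 mol; remaining = 1.49 − 1.27499 = 0.21501 mol; mass = 0.21501 mol × 32.0 g/mol = 6.88 g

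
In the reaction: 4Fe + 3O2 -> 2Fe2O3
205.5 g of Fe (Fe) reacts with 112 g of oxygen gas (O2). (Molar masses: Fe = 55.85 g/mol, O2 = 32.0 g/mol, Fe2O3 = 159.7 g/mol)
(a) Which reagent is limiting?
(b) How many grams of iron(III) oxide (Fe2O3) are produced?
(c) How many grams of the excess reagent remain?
(a) Fe, (b) 293.8 g, (c) 23.69 g

Moles of Fe = 205.5 g ÷ 55.85 g/mol = 3.6795 mol
Moles of O2 = 112 g ÷ 32.0 g/mol = 3.5 mol
Moles ÷ coefficient: Fe: 3.6795/4 = 0.9199, O2: 3.5/3 = 1.167
(a) Fe has the smaller value, so Fe is the limiting reagent.
(b) Moles of Fe2O3 = 3.6795 mol Fe × (2/4) = 1.83975 mol; mass = 1.83975 mol × 159.7 g/mol = 293.8 g
(c) O2 consumed = 3.6795 × (3/4) = 2.75962 mol; remaining = 3.5 − 2.75962 = 0.740376 mol; mass = 0.740376 mol × 32.0 g/mol = 23.69 g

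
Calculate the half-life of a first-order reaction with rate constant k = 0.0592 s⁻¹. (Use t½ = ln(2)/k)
11.71 s

t½ = ln(2)/k = 0.6931/0.0592 = 11.71 s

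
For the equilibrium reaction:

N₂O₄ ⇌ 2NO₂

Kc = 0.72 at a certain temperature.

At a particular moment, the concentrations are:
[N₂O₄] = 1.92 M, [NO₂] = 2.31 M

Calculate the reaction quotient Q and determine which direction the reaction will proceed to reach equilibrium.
Q = 2.779, Q > K, reaction proceeds reverse (toward reactants)

Q = ([NO₂]^2) / ([N₂O₄])
  = ((2.31)^2) / ((1.92)) = 5.3361/1.92 = 2.779
Since Q = 2.779 > Kc = 0.72, the reaction proceeds reverse (toward reactants) to reach equilibrium.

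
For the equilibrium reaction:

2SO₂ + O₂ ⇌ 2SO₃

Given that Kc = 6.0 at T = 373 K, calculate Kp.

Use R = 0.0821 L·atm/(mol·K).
K_p = 0.1959

Δn = (moles gaseous products) − (moles gaseous reactants) = -1
T = 373 K; RT = 0.0821 × 373 = 30.6233
Kp = Kc·(RT)^Δn = 6.0 × (30.6233)^-1 = 6.0 × 0.0326549 = 0.1959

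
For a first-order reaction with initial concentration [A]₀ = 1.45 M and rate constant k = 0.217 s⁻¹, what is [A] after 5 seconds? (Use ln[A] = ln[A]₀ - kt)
0.4900 M

ln[A] = ln[A]₀ - k·t = ln(1.45) - (0.217)·(5) = 0.3716 - 1.0850 = -0.7134
[A] = e^(-0.7134) = 0.4900 M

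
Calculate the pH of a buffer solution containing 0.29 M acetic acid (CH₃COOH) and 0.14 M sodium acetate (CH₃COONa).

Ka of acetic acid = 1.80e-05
pH = 4.43

pKa = -log(1.80e-05) = 4.74. pH = pKa + log([A⁻]/[HA]) = 4.74 + log(0.14/0.29)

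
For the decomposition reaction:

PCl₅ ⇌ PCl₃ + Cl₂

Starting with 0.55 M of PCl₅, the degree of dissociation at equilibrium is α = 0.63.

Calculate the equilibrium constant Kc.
K_c = 0.5900

x = α·[A]₀ = 0.63 × 0.55 = 0.3465 M dissociated.
At eq: [PCl₅] = 0.55 − 0.3465 = 0.2035 M; [PCl₃] = [Cl₂] = x = 0.3465 M.
Kc = [PCl₃][Cl₂]/[PCl₅] = (0.3465)²/0.2035 = 0.59.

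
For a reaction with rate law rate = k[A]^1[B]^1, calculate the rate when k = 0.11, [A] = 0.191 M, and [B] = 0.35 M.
0.007353 M/s

rate = k·[A]^1·[B]^1 = 0.11·(0.191)^1·(0.35)^1 = 0.11·0.191·0.35 = 0.007353 M/s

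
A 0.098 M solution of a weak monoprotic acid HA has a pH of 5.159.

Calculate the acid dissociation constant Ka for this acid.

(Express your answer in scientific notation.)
K_a = 4.91e-10

[H⁺] = 10^(−pH) = 10^(−5.159) = 6.934e-06 M. For HA ⇌ H⁺ + A⁻, Ka = x²/(C − x) = (6.934e-06)²/(0.098 − 6.934e-06) = 4.91e-10.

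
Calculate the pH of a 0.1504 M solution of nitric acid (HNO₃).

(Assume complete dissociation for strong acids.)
pH = 0.82

[H⁺] = 0.1504 M for strong acid. pH = -log[H⁺] = -log(0.1504)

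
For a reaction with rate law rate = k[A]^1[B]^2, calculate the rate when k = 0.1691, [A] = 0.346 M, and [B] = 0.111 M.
0.0007209 M/s

rate = k·[A]^1·[B]^2 = 0.1691·(0.346)^1·(0.111)^2 = 0.1691·0.346·0.012321 = 0.0007209 M/s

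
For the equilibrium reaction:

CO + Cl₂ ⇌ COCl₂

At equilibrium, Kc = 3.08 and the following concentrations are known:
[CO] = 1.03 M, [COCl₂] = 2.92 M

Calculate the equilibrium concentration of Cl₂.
[Cl₂] = 0.9204 M

Kc = ([COCl₂]) / ([CO] × [Cl₂]) = 3.08
[Cl₂]^1 = (product terms)/(Kc · other reactant terms) = 2.92 / (3.08 · 1.03) = 0.92044
[Cl₂] = 0.9204 M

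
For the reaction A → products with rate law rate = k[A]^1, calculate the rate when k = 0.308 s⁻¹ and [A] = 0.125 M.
0.0385 M/s

rate = k·[A]^1 = 0.308·(0.125)^1 = 0.308·0.125 = 0.0385 M/s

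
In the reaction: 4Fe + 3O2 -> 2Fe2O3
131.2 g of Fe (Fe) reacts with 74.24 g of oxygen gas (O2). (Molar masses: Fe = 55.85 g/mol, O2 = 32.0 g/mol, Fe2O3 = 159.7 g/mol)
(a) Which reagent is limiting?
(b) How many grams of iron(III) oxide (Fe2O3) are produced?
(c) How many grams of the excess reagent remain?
(a) Fe, (b) 187.6 g, (c) 17.86 g

Moles of Fe = 131.2 g ÷ 55.85 g/mol = 2.34915 mol
Moles of O2 = 74.24 g ÷ 32.0 g/mol = 2.32 mol
Moles ÷ coefficient: Fe: 2.34915/4 = 0.5873, O2: 2.32/3 = 0.7733
(a) Fe has the smaller value, so Fe is the limiting reagent.
(b) Moles of Fe2O3 = 2.34915 mol Fe × (2/4) = 1.17457 mol; mass = 1.17457 mol × 159.7 g/mol = 187.6 g
(c) O2 consumed = 2.34915 × (3/4) = 1.76186 mol; remaining = 2.32 − 1.76186 = 0.558138 mol; mass = 0.558138 mol × 32.0 g/mol = 17.86 g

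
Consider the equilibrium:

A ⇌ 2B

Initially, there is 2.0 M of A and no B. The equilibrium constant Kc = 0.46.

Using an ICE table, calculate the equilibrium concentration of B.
[B] = 0.851 M

ICE: [A] = 2.0 − x, [B] = 2x.
Kc = (2x)²/(2.0 − x) = 0.46 ⇒ 4x² + 0.46x − 0.92 = 0.
x = (−0.46 + √(0.46² + 4·4·0.92))/(2·4) = (−0.46 + √14.932)/8 = 0.42552.
[B] = 2x = 0.851 M.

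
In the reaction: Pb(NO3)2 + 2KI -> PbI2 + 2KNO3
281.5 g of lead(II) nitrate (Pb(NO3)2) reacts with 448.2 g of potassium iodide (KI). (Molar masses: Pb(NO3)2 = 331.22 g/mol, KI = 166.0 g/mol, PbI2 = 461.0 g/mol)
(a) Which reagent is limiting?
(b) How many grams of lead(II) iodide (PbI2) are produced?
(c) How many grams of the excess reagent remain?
(a) Pb(NO3)2, (b) 391.8 g, (c) 166 g

Moles of Pb(NO3)2 = 281.5 g ÷ 331.22 g/mol = 0.849888 mol
Moles of KI = 448.2 g ÷ 166.0 g/mol = 2.7 mol
Moles ÷ coefficient: Pb(NO3)2: 0.849888/1 = 0.8499, KI: 2.7/2 = 1.35
(a) Pb(NO3)2 has the smaller value, so Pb(NO3)2 is the limiting reagent.
(b) Moles of PbI2 = 0.849888 mol Pb(NO3)2 × (1/1) = 0.849888 mol; mass = 0.849888 mol × 461.0 g/mol = 391.8 g
(c) KI consumed = 0.849888 × (2/1) = 1.69978 mol; remaining = 2.7 − 1.69978 = 1.00022 mol; mass = 1.00022 mol × 166.0 g/mol = 166 g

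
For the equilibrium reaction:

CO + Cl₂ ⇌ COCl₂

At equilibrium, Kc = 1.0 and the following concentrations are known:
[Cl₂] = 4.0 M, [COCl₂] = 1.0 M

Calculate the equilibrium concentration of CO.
[CO] = 0.2500 M

Kc = ([COCl₂]) / ([CO] × [Cl₂]) = 1.0
[CO]^1 = (product terms)/(Kc · other reactant terms) = 1 / (1.0 · 4) = 0.25
[CO] = 0.2500 M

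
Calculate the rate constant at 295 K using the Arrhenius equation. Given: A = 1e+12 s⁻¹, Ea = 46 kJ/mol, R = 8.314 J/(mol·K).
7.16e+03 s⁻¹

k = A·exp(-Ea/(R·T)) = 1e+12·exp(-46000/(8.314·295)) = 1e+12·exp(-18.7554) = 1e+12·7.1556e-09 = 7.16e+03 s⁻¹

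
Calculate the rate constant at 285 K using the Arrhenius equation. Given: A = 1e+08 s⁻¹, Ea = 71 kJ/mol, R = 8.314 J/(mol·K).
9.70e-06 s⁻¹

k = A·exp(-Ea/(R·T)) = 1e+08·exp(-71000/(8.314·285)) = 1e+08·exp(-29.9643) = 1e+08·9.6982e-14 = 9.70e-06 s⁻¹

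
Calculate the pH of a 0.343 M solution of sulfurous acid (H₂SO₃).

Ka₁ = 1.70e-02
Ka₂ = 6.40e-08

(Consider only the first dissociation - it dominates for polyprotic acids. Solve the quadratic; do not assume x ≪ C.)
pH = 1.17

x² + Ka₁·x − Ka₁·C = 0 with Ka₁ = 1.70e-02, C = 0.343.
x = (−Ka₁ + √(Ka₁² + 4·Ka₁·C))/2 = 6.8333e-02 M, so pH = 1.17.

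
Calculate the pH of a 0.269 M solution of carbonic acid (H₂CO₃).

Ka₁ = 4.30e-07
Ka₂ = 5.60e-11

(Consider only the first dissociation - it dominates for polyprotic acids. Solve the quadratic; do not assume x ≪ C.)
pH = 3.47

x² + Ka₁·x − Ka₁·C = 0 with Ka₁ = 4.30e-07, C = 0.269.
x = (−Ka₁ + √(Ka₁² + 4·Ka₁·C))/2 = 3.3989e-04 M, so pH = 3.47.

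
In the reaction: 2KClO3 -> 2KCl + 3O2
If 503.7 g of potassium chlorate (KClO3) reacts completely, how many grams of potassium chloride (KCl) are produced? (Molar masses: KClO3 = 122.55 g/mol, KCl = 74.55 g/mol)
Moles of KClO3 = 503.7 g ÷ 122.55 g/mol = 4.11016 mol
Mole ratio: 2 mol KCl / 2 mol KClO3
Moles of KCl = 4.11016 × (2/2) = 4.11016 mol
Mass of KCl = 4.11016 mol × 74.55 g/mol = 306.4 g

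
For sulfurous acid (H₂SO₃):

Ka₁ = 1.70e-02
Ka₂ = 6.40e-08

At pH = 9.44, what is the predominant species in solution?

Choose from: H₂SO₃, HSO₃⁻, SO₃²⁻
SO₃²⁻

pKa1 = 1.77, pKa2 = 7.19. Each pKa is the crossover between adjacent species; pH = 9.44 lies in the region where SO₃²⁻ predominates.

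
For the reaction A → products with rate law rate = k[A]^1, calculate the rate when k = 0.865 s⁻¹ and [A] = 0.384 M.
0.3322 M/s

rate = k·[A]^1 = 0.865·(0.384)^1 = 0.865·0.384 = 0.3322 M/s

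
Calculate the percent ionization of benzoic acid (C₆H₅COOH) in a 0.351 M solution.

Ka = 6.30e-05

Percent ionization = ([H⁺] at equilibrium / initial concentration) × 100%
Percent ionization = 1.33%

Let x = [H⁺]. Ka = x²/(C - x) ⇒ x² + (6.30e-05)x - (6.30e-05)(0.351) = 0. x = 4.6711e-03. Percent = (4.6711e-03/0.351) × 100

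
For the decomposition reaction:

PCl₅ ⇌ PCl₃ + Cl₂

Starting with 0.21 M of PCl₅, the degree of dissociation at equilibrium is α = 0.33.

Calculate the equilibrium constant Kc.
K_c = 0.0341

x = α·[A]₀ = 0.33 × 0.21 = 0.0693 M dissociated.
At eq: [PCl₅] = 0.21 − 0.0693 = 0.1407 M; [PCl₃] = [Cl₂] = x = 0.0693 M.
Kc = [PCl₃][Cl₂]/[PCl₅] = (0.0693)²/0.1407 = 0.03413.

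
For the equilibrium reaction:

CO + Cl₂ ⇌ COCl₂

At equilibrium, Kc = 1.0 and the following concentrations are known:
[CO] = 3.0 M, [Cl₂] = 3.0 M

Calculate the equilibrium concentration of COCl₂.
[COCl₂] = 9.0000 M

Kc = ([COCl₂]) / ([CO] × [Cl₂]) = 1.0
[COCl₂]^1 = Kc · (reactant terms)/(other product terms) = 1.0 · 9 / 1 = 9
[COCl₂] = 9.0000 M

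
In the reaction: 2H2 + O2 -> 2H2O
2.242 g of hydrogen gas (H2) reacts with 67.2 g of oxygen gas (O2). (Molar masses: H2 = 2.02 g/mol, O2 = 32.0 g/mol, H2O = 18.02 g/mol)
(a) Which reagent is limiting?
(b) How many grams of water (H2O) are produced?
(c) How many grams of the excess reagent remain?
(a) H2, (b) 20 g, (c) 49.44 g

Moles of H2 = 2.242 g ÷ 2.02 g/mol = 1.1099 mol
Moles of O2 = 67.2 g ÷ 32.0 g/mol = 2.1 mol
Moles ÷ coefficient: H2: 1.1099/2 = 0.555, O2: 2.1/1 = 2.1
(a) H2 has the smaller value, so H2 is the limiting reagent.
(b) Moles of H2O = 1.1099 mol H2 × (2/2) = 1.1099 mol; mass = 1.1099 mol × 18.02 g/mol = 20 g
(c) O2 consumed = 1.1099 × (1/2) = 0.55495 mol; remaining = 2.1 − 0.55495 = 1.54505 mol; mass = 1.54505 mol × 32.0 g/mol = 49.44 g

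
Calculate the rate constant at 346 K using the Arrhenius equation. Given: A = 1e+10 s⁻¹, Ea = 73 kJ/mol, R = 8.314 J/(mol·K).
9.53e-02 s⁻¹

k = A·exp(-Ea/(R·T)) = 1e+10·exp(-73000/(8.314·346)) = 1e+10·exp(-25.3768) = 1e+10·9.5279e-12 = 9.53e-02 s⁻¹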